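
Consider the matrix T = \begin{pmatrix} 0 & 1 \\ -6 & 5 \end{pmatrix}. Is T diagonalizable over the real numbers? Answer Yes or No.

Characteristic polynomial: p(λ) = λ^2 - 5λ + 6 = (λ - 3)(λ - 2).
All 2 eigenvalues are distinct, so T is diagonalizable.

Yes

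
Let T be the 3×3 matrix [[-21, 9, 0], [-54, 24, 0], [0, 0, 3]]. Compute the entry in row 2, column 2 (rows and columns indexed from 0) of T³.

Characteristic polynomial: s^3 - 6s^2 - 9s + 54 = (s - 6)(s - 3)(s + 3), so the eigenvalues are -3, 3, 6.
s=-3: eigenvector (1, 2, 0).
s=6: eigenvector (1, 3, 0).
s=3: eigenvector (0, 0, 1).
P = [[1, 1, 0], [2, 3, 0], [0, 0, 1]], D = diag(-3, 6, 3), P⁻¹ = [[3, -1, 0], [-2, 1, 0], [0, 0, 1]].
T³ = P·diag(-27, 216, 27)·P⁻¹ = [[-513, 243, 0], [-1458, 702, 0], [0, 0, 27]].
The requested entry is 27.

27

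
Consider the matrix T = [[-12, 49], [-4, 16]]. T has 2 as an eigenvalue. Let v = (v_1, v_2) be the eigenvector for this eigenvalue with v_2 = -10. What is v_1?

-35

T − 2I = [[-14, 49], [-4, 14]].
Solving (T − 2I)v = 0 gives the eigenspace spanned by (-35, -10).
With v_2 = -10, v = (-35, -10), so v_1 = -35.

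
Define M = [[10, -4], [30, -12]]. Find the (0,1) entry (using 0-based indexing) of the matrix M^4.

32

Characteristic polynomial: r^2 + 2r = r(r + 2), so the eigenvalues are -2, 0.
r=-2: eigenvector (1, 3).
r=0: eigenvector (-2, -5).
P = [[1, -2], [3, -5]], D = diag(-2, 0), P⁻¹ = [[-5, 2], [-3, 1]].
M⁴ = P·diag(16, 0)·P⁻¹ = [[-80, 32], [-240, 96]].
The requested entry is 32.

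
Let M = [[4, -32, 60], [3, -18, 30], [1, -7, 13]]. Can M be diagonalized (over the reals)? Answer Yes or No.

No

Characteristic polynomial: p(λ) = λ^3 + λ^2 - 8λ - 12 = (λ - 3)(λ + 2)^2.
λ = -2 has algebraic multiplicity 2; rank(M + 2I) = 2, so geometric multiplicity = 1.
Geometric multiplicity < algebraic multiplicity, so M is not diagonalizable.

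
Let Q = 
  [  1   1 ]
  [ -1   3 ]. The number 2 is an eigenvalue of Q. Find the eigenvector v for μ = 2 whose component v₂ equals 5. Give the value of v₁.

5

Q − 2I = [[-1, 1], [-1, 1]].
Solving (Q − 2I)v = 0 gives the eigenspace spanned by (5, 5).
With v₂ = 5, v = (5, 5), so v₁ = 5.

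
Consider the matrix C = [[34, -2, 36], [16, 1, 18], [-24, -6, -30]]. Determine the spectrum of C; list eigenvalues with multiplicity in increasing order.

-3, 2, 6

Characteristic polynomial: p(t) = t^3 - 5t^2 - 12t + 36 = (t - 6)(t - 2)(t + 3).
Roots (with multiplicity): -3, 2, 6.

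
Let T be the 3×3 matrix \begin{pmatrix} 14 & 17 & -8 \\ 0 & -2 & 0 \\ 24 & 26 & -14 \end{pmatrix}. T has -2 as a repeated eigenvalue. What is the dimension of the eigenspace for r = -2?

T + 2I = [[16, 17, -8], [0, 0, 0], [24, 26, -12]].
This matrix has rank 2, so its null space has dimension 3 − 2 = 1.

1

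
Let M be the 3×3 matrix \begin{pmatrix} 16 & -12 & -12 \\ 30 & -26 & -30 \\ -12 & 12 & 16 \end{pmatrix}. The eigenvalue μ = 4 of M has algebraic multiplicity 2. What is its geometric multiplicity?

2

M − 4I = [[12, -12, -12], [30, -30, -30], [-12, 12, 12]].
This matrix has rank 1, so its null space has dimension 3 − 1 = 2.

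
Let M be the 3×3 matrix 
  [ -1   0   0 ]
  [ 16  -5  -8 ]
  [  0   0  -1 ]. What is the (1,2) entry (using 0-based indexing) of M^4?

Characteristic polynomial: s^3 + 7s^2 + 11s + 5 = (s + 1)^2(s + 5), so the eigenvalues are -5, -1, -1.
s=-1: eigenvector (1, 0, 2).
s=-5: eigenvector (0, 1, 0).
s=-1: eigenvector (0, -2, 1).
P = [[1, 0, 0], [0, 1, -2], [2, 0, 1]], D = diag(-1, -5, -1), P⁻¹ = [[1, 0, 0], [-4, 1, 2], [-2, 0, 1]].
M⁴ = P·diag(1, 625, 1)·P⁻¹ = [[1, 0, 0], [-2496, 625, 1248], [0, 0, 1]].
The requested entry is 1248.

1248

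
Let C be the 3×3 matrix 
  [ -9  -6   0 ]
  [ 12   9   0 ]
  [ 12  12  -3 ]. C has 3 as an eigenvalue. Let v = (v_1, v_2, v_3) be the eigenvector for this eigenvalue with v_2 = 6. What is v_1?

C − 3I = [[-12, -6, 0], [12, 6, 0], [12, 12, -6]].
Solving (C − 3I)v = 0 gives the eigenspace spanned by (-3, 6, 6).
With v_2 = 6, v = (-3, 6, 6), so v_1 = -3.

-3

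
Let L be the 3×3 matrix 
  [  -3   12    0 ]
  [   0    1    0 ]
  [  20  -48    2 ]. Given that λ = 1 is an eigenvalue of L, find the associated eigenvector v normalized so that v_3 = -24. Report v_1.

L − 1I = [[-4, 12, 0], [0, 0, 0], [20, -48, 1]].
Solving (L − 1I)v = 0 gives the eigenspace spanned by (6, 2, -24).
With v_3 = -24, v = (6, 2, -24), so v_1 = 6.

6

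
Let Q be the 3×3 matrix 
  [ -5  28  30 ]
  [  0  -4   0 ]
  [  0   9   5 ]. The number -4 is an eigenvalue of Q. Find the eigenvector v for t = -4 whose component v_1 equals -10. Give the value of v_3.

Q + 4I = [[-1, 28, 30], [0, 0, 0], [0, 9, 9]].
Solving (Q + 4I)v = 0 gives the eigenspace spanned by (-10, 5, -5).
With v_1 = -10, v = (-10, 5, -5), so v_3 = -5.

-5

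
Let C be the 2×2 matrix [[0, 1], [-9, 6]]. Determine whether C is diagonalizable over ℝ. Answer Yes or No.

No

Characteristic polynomial: p(μ) = μ^2 - 6μ + 9 = (μ - 3)^2.
μ = 3 has algebraic multiplicity 2; rank(C − 3I) = 1, so geometric multiplicity = 1.
Geometric multiplicity < algebraic multiplicity, so C is not diagonalizable.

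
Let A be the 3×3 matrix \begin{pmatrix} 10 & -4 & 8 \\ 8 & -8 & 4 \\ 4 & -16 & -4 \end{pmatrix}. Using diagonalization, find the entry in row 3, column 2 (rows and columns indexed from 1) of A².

176

Characteristic polynomial: s^3 + 2s^2 - 24s = s(s - 4)(s + 6), so the eigenvalues are -6, 0, 4.
s=-6: eigenvector (1, 0, -2).
s=0: eigenvector (2, 1, -2).
s=4: eigenvector (2, 1, -1).
P = [[1, 2, 2], [0, 1, 1], [-2, -2, -1]], D = diag(-6, 0, 4), P⁻¹ = [[1, -2, 0], [-2, 3, -1], [2, -2, 1]].
A² = P·diag(36, 0, 16)·P⁻¹ = [[100, -136, 32], [32, -32, 16], [-104, 176, -16]].
The requested entry is 176.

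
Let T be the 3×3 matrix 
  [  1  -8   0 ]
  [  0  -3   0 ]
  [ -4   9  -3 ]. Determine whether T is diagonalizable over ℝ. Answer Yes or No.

No

Characteristic polynomial: p(r) = r^3 + 5r^2 + 3r - 9 = (r - 1)(r + 3)^2.
r = -3 has algebraic multiplicity 2; rank(T + 3I) = 2, so geometric multiplicity = 1.
Geometric multiplicity < algebraic multiplicity, so T is not diagonalizable.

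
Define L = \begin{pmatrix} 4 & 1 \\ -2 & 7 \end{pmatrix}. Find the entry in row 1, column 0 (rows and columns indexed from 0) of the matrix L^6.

-62062

Characteristic polynomial: μ^2 - 11μ + 30 = (μ - 6)(μ - 5), so the eigenvalues are 5, 6.
μ=5: eigenvector (-1, -1).
μ=6: eigenvector (1, 2).
P = [[-1, 1], [-1, 2]], D = diag(5, 6), P⁻¹ = [[-2, 1], [-1, 1]].
L⁶ = P·diag(15625, 46656)·P⁻¹ = [[-15406, 31031], [-62062, 77687]].
The requested entry is -62062.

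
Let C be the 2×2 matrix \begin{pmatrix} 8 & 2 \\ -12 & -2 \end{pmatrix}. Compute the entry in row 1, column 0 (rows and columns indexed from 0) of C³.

Characteristic polynomial: λ^2 - 6λ + 8 = (λ - 4)(λ - 2), so the eigenvalues are 2, 4.
λ=2: eigenvector (-1, 3).
λ=4: eigenvector (1, -2).
P = [[-1, 1], [3, -2]], D = diag(2, 4), P⁻¹ = [[2, 1], [3, 1]].
C³ = P·diag(8, 64)·P⁻¹ = [[176, 56], [-336, -104]].
The requested entry is -336.

-336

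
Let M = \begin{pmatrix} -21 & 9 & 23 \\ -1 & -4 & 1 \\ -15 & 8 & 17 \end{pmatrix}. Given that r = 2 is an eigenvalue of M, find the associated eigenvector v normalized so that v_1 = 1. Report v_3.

1

M − 2I = [[-23, 9, 23], [-1, -6, 1], [-15, 8, 15]].
Solving (M − 2I)v = 0 gives the eigenspace spanned by (1, 0, 1).
With v_1 = 1, v = (1, 0, 1), so v_3 = 1.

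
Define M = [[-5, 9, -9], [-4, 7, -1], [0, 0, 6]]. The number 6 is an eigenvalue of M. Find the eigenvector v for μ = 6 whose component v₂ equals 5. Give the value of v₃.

5

M − 6I = [[-11, 9, -9], [-4, 1, -1], [0, 0, 0]].
Solving (M − 6I)v = 0 gives the eigenspace spanned by (0, 5, 5).
With v₂ = 5, v = (0, 5, 5), so v₃ = 5.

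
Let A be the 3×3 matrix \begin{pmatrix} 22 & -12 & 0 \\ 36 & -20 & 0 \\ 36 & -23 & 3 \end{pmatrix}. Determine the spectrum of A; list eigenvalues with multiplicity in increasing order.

Characteristic polynomial: p(s) = s^3 - 5s^2 - 2s + 24 = (s - 4)(s - 3)(s + 2).
Roots (with multiplicity): -2, 3, 4.

-2, 3, 4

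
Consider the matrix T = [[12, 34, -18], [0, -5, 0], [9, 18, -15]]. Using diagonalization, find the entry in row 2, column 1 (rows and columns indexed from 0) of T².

-54

Characteristic polynomial: μ^3 + 8μ^2 - 3μ - 90 = (μ - 3)(μ + 5)(μ + 6), so the eigenvalues are -6, -5, 3.
μ=-6: eigenvector (1, 0, 1).
μ=-5: eigenvector (-2, 1, 0).
μ=3: eigenvector (2, 0, 1).
P = [[1, -2, 2], [0, 1, 0], [1, 0, 1]], D = diag(-6, -5, 3), P⁻¹ = [[-1, -2, 2], [0, 1, 0], [1, 2, -1]].
T² = P·diag(36, 25, 9)·P⁻¹ = [[-18, -86, 54], [0, 25, 0], [-27, -54, 63]].
The requested entry is -54.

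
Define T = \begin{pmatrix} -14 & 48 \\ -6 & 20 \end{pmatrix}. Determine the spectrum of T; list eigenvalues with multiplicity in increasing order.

Characteristic polynomial: p(λ) = λ^2 - 6λ + 8 = (λ - 4)(λ - 2).
Roots (with multiplicity): 2, 4.

2, 4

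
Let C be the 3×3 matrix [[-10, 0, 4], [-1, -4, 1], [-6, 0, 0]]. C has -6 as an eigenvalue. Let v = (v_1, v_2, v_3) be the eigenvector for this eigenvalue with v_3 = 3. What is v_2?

C + 6I = [[-4, 0, 4], [-1, 2, 1], [-6, 0, 6]].
Solving (C + 6I)v = 0 gives the eigenspace spanned by (3, 0, 3).
With v_3 = 3, v = (3, 0, 3), so v_2 = 0.

0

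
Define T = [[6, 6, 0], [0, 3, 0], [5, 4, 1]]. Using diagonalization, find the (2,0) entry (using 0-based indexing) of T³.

215

Characteristic polynomial: μ^3 - 10μ^2 + 27μ - 18 = (μ - 6)(μ - 3)(μ - 1), so the eigenvalues are 1, 3, 6.
μ=3: eigenvector (-2, 1, -3).
μ=6: eigenvector (1, 0, 1).
μ=1: eigenvector (0, 0, 1).
P = [[-2, 1, 0], [1, 0, 0], [-3, 1, 1]], D = diag(3, 6, 1), P⁻¹ = [[0, 1, 0], [1, 2, 0], [-1, 1, 1]].
T³ = P·diag(27, 216, 1)·P⁻¹ = [[216, 378, 0], [0, 27, 0], [215, 352, 1]].
The requested entry is 215.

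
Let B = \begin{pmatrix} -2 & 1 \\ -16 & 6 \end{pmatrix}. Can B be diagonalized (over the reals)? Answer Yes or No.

No

Characteristic polynomial: p(λ) = λ^2 - 4λ + 4 = (λ - 2)^2.
λ = 2 has algebraic multiplicity 2; rank(B − 2I) = 1, so geometric multiplicity = 1.
Geometric multiplicity < algebraic multiplicity, so B is not diagonalizable.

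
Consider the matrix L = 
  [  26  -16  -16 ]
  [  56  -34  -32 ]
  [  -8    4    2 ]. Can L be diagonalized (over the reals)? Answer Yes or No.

Yes

Characteristic polynomial: p(λ) = λ^3 + 6λ^2 - 4λ - 24 = (λ - 2)(λ + 2)(λ + 6).
All 3 eigenvalues are distinct, so L is diagonalizable.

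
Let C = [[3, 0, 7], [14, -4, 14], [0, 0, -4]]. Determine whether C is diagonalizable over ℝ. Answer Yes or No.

Yes

Characteristic polynomial: p(μ) = μ^3 + 5μ^2 - 8μ - 48 = (μ - 3)(μ + 4)^2.
μ = -4 has algebraic multiplicity 2; rank(C + 4I) = 1, so geometric multiplicity = 2.
Every eigenvalue has geometric = algebraic multiplicity, so C is diagonalizable.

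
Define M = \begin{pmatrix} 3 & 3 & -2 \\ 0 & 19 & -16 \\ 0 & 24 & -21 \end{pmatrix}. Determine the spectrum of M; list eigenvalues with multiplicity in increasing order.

Characteristic polynomial: p(s) = s^3 - s^2 - 21s + 45 = (s - 3)^2(s + 5).
Roots (with multiplicity): -5, 3, 3.

-5, 3, 3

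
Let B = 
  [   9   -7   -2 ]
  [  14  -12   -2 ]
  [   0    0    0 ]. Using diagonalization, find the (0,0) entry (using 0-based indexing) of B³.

Characteristic polynomial: r^3 + 3r^2 - 10r = r(r - 2)(r + 5), so the eigenvalues are -5, 0, 2.
r=-5: eigenvector (1, 2, 0).
r=2: eigenvector (1, 1, 0).
r=0: eigenvector (1, 1, 1).
P = [[1, 1, 1], [2, 1, 1], [0, 0, 1]], D = diag(-5, 2, 0), P⁻¹ = [[-1, 1, 0], [2, -1, -1], [0, 0, 1]].
B³ = P·diag(-125, 8, 0)·P⁻¹ = [[141, -133, -8], [266, -258, -8], [0, 0, 0]].
The requested entry is 141.

141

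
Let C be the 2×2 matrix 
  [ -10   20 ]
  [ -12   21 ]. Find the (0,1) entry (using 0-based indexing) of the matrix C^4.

13420

Characteristic polynomial: r^2 - 11r + 30 = (r - 6)(r - 5), so the eigenvalues are 5, 6.
r=5: eigenvector (4, 3).
r=6: eigenvector (5, 4).
P = [[4, 5], [3, 4]], D = diag(5, 6), P⁻¹ = [[4, -5], [-3, 4]].
C⁴ = P·diag(625, 1296)·P⁻¹ = [[-9440, 13420], [-8052, 11361]].
The requested entry is 13420.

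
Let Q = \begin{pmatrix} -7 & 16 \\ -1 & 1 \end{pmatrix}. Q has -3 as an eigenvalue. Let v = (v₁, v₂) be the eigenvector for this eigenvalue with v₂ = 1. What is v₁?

Q + 3I = [[-4, 16], [-1, 4]].
Solving (Q + 3I)v = 0 gives the eigenspace spanned by (4, 1).
With v₂ = 1, v = (4, 1), so v₁ = 4.

4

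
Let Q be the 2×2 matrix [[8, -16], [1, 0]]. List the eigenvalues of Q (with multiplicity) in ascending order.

Characteristic polynomial: p(t) = t^2 - 8t + 16 = (t - 4)^2.
Roots (with multiplicity): 4, 4.

4, 4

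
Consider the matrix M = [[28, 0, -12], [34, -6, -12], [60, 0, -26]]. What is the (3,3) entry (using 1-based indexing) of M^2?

-44

Characteristic polynomial: t^3 + 4t^2 - 20t - 48 = (t - 4)(t + 2)(t + 6), so the eigenvalues are -6, -2, 4.
t=4: eigenvector (1, 1, 2).
t=-6: eigenvector (0, -1, 0).
t=-2: eigenvector (2, 2, 5).
P = [[1, 0, 2], [1, -1, 2], [2, 0, 5]], D = diag(4, -6, -2), P⁻¹ = [[5, 0, -2], [1, -1, 0], [-2, 0, 1]].
M² = P·diag(16, 36, 4)·P⁻¹ = [[64, 0, -24], [28, 36, -24], [120, 0, -44]].
The requested entry is -44.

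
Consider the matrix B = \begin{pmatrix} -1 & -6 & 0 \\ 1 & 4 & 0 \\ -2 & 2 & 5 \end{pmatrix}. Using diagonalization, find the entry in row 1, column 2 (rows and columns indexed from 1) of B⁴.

-90

Characteristic polynomial: r^3 - 8r^2 + 17r - 10 = (r - 5)(r - 2)(r - 1), so the eigenvalues are 1, 2, 5.
r=2: eigenvector (-2, 1, -2).
r=1: eigenvector (3, -1, 2).
r=5: eigenvector (0, 0, 1).
P = [[-2, 3, 0], [1, -1, 0], [-2, 2, 1]], D = diag(2, 1, 5), P⁻¹ = [[1, 3, 0], [1, 2, 0], [0, 2, 1]].
B⁴ = P·diag(16, 1, 625)·P⁻¹ = [[-29, -90, 0], [15, 46, 0], [-30, 1158, 625]].
The requested entry is -90.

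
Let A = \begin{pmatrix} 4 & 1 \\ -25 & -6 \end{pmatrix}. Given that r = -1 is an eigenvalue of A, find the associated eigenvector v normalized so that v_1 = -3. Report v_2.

A + 1I = [[5, 1], [-25, -5]].
Solving (A + 1I)v = 0 gives the eigenspace spanned by (-3, 15).
With v_1 = -3, v = (-3, 15), so v_2 = 15.

15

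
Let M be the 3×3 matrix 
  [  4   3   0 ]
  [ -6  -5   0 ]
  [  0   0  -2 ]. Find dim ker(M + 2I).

M + 2I = [[6, 3, 0], [-6, -3, 0], [0, 0, 0]].
This matrix has rank 1, so its null space has dimension 3 − 1 = 2.

2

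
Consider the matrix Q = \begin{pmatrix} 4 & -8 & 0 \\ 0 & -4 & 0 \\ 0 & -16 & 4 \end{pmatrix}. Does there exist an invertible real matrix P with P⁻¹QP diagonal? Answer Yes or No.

Yes

Characteristic polynomial: p(μ) = μ^3 - 4μ^2 - 16μ + 64 = (μ - 4)^2(μ + 4).
μ = 4 has algebraic multiplicity 2; rank(Q − 4I) = 1, so geometric multiplicity = 2.
Every eigenvalue has geometric = algebraic multiplicity, so Q is diagonalizable.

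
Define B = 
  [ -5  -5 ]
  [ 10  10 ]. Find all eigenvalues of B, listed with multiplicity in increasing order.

Characteristic polynomial: p(μ) = μ^2 - 5μ = μ(μ - 5).
Roots (with multiplicity): 0, 5.

0, 5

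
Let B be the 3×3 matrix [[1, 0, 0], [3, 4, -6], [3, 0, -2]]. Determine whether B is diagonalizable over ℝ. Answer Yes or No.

Characteristic polynomial: p(μ) = μ^3 - 3μ^2 - 6μ + 8 = (μ - 4)(μ - 1)(μ + 2).
All 3 eigenvalues are distinct, so B is diagonalizable.

Yes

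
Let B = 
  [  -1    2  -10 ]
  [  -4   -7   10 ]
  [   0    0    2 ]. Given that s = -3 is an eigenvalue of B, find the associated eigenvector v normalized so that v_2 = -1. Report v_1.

1

B + 3I = [[2, 2, -10], [-4, -4, 10], [0, 0, 5]].
Solving (B + 3I)v = 0 gives the eigenspace spanned by (1, -1, 0).
With v_2 = -1, v = (1, -1, 0), so v_1 = 1.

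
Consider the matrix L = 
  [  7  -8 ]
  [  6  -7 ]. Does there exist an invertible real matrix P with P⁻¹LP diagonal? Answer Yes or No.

Yes

Characteristic polynomial: p(μ) = μ^2 - 1 = (μ - 1)(μ + 1).
All 2 eigenvalues are distinct, so L is diagonalizable.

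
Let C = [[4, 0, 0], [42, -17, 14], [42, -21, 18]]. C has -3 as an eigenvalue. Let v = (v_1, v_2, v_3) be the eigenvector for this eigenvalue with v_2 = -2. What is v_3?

C + 3I = [[7, 0, 0], [42, -14, 14], [42, -21, 21]].
Solving (C + 3I)v = 0 gives the eigenspace spanned by (0, -2, -2).
With v_2 = -2, v = (0, -2, -2), so v_3 = -2.

-2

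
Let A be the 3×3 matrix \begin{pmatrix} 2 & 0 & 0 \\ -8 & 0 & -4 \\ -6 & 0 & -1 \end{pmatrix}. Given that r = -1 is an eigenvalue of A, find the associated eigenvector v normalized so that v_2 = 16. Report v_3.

4

A + 1I = [[3, 0, 0], [-8, 1, -4], [-6, 0, 0]].
Solving (A + 1I)v = 0 gives the eigenspace spanned by (0, 16, 4).
With v_2 = 16, v = (0, 16, 4), so v_3 = 4.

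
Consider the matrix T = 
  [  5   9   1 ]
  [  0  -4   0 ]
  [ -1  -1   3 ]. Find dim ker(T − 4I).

T − 4I = [[1, 9, 1], [0, -8, 0], [-1, -1, -1]].
This matrix has rank 2, so its null space has dimension 3 − 2 = 1.

1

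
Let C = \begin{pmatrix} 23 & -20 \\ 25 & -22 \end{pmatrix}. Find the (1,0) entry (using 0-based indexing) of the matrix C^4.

325

Characteristic polynomial: μ^2 - μ - 6 = (μ - 3)(μ + 2), so the eigenvalues are -2, 3.
μ=3: eigenvector (1, 1).
μ=-2: eigenvector (4, 5).
P = [[1, 4], [1, 5]], D = diag(3, -2), P⁻¹ = [[5, -4], [-1, 1]].
C⁴ = P·diag(81, 16)·P⁻¹ = [[341, -260], [325, -244]].
The requested entry is 325.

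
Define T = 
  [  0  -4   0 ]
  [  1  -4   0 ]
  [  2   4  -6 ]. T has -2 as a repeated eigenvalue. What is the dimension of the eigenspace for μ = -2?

T + 2I = [[2, -4, 0], [1, -2, 0], [2, 4, -4]].
This matrix has rank 2, so its null space has dimension 3 − 2 = 1.

1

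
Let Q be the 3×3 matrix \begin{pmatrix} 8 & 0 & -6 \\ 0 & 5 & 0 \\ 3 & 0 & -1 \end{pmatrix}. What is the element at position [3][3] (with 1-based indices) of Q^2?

Characteristic polynomial: r^3 - 12r^2 + 45r - 50 = (r - 5)^2(r - 2), so the eigenvalues are 2, 5, 5.
r=2: eigenvector (-1, 0, -1).
r=5: eigenvector (0, 1, 0).
r=5: eigenvector (2, 0, 1).
P = [[-1, 0, 2], [0, 1, 0], [-1, 0, 1]], D = diag(2, 5, 5), P⁻¹ = [[1, 0, -2], [0, 1, 0], [1, 0, -1]].
Q² = P·diag(4, 25, 25)·P⁻¹ = [[46, 0, -42], [0, 25, 0], [21, 0, -17]].
The requested entry is -17.

-17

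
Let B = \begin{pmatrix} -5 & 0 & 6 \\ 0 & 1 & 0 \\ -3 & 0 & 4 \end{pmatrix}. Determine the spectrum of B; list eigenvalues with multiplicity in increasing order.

Characteristic polynomial: p(λ) = λ^3 - 3λ + 2 = (λ - 1)^2(λ + 2).
Roots (with multiplicity): -2, 1, 1.

-2, 1, 1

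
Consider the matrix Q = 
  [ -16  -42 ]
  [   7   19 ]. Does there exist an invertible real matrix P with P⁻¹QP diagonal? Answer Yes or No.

Yes

Characteristic polynomial: p(t) = t^2 - 3t - 10 = (t - 5)(t + 2).
All 2 eigenvalues are distinct, so Q is diagonalizable.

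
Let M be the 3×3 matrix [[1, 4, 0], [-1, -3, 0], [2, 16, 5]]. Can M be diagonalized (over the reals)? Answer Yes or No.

Characteristic polynomial: p(t) = t^3 - 3t^2 - 9t - 5 = (t - 5)(t + 1)^2.
t = -1 has algebraic multiplicity 2; rank(M + 1I) = 2, so geometric multiplicity = 1.
Geometric multiplicity < algebraic multiplicity, so M is not diagonalizable.

No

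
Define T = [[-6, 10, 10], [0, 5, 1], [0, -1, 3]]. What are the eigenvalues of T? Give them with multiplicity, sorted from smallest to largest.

-6, 4, 4

Characteristic polynomial: p(r) = r^3 - 2r^2 - 32r + 96 = (r - 4)^2(r + 6).
Roots (with multiplicity): -6, 4, 4.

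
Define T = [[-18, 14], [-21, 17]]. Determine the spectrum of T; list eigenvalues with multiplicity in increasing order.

Characteristic polynomial: p(λ) = λ^2 + λ - 12 = (λ - 3)(λ + 4).
Roots (with multiplicity): -4, 3.

-4, 3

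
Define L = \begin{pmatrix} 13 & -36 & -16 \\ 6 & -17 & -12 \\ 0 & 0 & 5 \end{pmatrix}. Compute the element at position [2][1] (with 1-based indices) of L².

-24

Characteristic polynomial: μ^3 - μ^2 - 25μ + 25 = (μ - 5)(μ - 1)(μ + 5), so the eigenvalues are -5, 1, 5.
μ=1: eigenvector (-3, -1, 0).
μ=-5: eigenvector (2, 1, 0).
μ=5: eigenvector (2, 0, 1).
P = [[-3, 2, 2], [-1, 1, 0], [0, 0, 1]], D = diag(1, -5, 5), P⁻¹ = [[-1, 2, 2], [-1, 3, 2], [0, 0, 1]].
L² = P·diag(1, 25, 25)·P⁻¹ = [[-47, 144, 144], [-24, 73, 48], [0, 0, 25]].
The requested entry is -24.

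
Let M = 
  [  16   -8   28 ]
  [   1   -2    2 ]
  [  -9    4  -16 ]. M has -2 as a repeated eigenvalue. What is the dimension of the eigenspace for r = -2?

1

M + 2I = [[18, -8, 28], [1, 0, 2], [-9, 4, -14]].
This matrix has rank 2, so its null space has dimension 3 − 2 = 1.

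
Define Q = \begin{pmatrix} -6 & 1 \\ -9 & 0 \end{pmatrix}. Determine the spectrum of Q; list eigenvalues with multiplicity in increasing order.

Characteristic polynomial: p(μ) = μ^2 + 6μ + 9 = (μ + 3)^2.
Roots (with multiplicity): -3, -3.

-3, -3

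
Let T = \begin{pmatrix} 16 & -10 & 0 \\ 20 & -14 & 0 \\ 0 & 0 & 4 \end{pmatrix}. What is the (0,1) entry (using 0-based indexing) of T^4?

-1040

Characteristic polynomial: r^3 - 6r^2 - 16r + 96 = (r - 6)(r - 4)(r + 4), so the eigenvalues are -4, 4, 6.
r=6: eigenvector (1, 1, 0).
r=-4: eigenvector (1, 2, 0).
r=4: eigenvector (0, 0, 1).
P = [[1, 1, 0], [1, 2, 0], [0, 0, 1]], D = diag(6, -4, 4), P⁻¹ = [[2, -1, 0], [-1, 1, 0], [0, 0, 1]].
T⁴ = P·diag(1296, 256, 256)·P⁻¹ = [[2336, -1040, 0], [2080, -784, 0], [0, 0, 256]].
The requested entry is -1040.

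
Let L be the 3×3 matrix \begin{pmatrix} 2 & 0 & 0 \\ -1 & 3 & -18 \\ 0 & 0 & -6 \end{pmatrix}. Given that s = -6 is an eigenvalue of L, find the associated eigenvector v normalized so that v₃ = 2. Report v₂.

4

L + 6I = [[8, 0, 0], [-1, 9, -18], [0, 0, 0]].
Solving (L + 6I)v = 0 gives the eigenspace spanned by (0, 4, 2).
With v₃ = 2, v = (0, 4, 2), so v₂ = 4.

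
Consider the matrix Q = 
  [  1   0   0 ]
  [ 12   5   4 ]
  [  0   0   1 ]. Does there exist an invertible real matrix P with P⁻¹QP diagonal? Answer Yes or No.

Characteristic polynomial: p(t) = t^3 - 7t^2 + 11t - 5 = (t - 5)(t - 1)^2.
t = 1 has algebraic multiplicity 2; rank(Q − 1I) = 1, so geometric multiplicity = 2.
Every eigenvalue has geometric = algebraic multiplicity, so Q is diagonalizable.

Yes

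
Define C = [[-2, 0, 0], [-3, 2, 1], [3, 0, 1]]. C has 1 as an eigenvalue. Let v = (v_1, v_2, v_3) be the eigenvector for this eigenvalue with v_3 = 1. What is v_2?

C − 1I = [[-3, 0, 0], [-3, 1, 1], [3, 0, 0]].
Solving (C − 1I)v = 0 gives the eigenspace spanned by (0, -1, 1).
With v_3 = 1, v = (0, -1, 1), so v_2 = -1.

-1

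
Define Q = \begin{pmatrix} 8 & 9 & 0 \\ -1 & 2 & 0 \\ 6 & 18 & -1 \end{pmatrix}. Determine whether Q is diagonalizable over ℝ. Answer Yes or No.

No

Characteristic polynomial: p(r) = r^3 - 9r^2 + 15r + 25 = (r - 5)^2(r + 1).
r = 5 has algebraic multiplicity 2; rank(Q − 5I) = 2, so geometric multiplicity = 1.
Geometric multiplicity < algebraic multiplicity, so Q is not diagonalizable.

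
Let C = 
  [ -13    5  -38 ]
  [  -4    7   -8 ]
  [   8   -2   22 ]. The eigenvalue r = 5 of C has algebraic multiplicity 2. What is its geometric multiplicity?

C − 5I = [[-18, 5, -38], [-4, 2, -8], [8, -2, 17]].
This matrix has rank 2, so its null space has dimension 3 − 2 = 1.

1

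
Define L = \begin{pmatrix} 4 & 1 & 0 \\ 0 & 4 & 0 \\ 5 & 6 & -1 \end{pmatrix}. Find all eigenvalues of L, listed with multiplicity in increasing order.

Characteristic polynomial: p(s) = s^3 - 7s^2 + 8s + 16 = (s - 4)^2(s + 1).
Roots (with multiplicity): -1, 4, 4.

-1, 4, 4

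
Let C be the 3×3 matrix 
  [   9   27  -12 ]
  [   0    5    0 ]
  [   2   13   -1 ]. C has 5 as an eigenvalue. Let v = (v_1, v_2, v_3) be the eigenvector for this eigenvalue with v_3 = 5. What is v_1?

C − 5I = [[4, 27, -12], [0, 0, 0], [2, 13, -6]].
Solving (C − 5I)v = 0 gives the eigenspace spanned by (15, 0, 5).
With v_3 = 5, v = (15, 0, 5), so v_1 = 15.

15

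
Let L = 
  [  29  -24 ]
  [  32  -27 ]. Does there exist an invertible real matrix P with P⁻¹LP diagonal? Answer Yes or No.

Characteristic polynomial: p(μ) = μ^2 - 2μ - 15 = (μ - 5)(μ + 3).
All 2 eigenvalues are distinct, so L is diagonalizable.

Yes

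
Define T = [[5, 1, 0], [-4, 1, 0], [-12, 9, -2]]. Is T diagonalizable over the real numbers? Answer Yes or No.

Characteristic polynomial: p(s) = s^3 - 4s^2 - 3s + 18 = (s - 3)^2(s + 2).
s = 3 has algebraic multiplicity 2; rank(T − 3I) = 2, so geometric multiplicity = 1.
Geometric multiplicity < algebraic multiplicity, so T is not diagonalizable.

No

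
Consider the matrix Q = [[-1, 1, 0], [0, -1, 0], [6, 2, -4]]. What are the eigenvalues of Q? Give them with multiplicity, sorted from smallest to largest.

-4, -1, -1

Characteristic polynomial: p(λ) = λ^3 + 6λ^2 + 9λ + 4 = (λ + 1)^2(λ + 4).
Roots (with multiplicity): -4, -1, -1.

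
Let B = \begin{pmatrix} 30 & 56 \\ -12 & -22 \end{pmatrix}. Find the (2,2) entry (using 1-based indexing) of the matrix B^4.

Characteristic polynomial: s^2 - 8s + 12 = (s - 6)(s - 2), so the eigenvalues are 2, 6.
s=2: eigenvector (-2, 1).
s=6: eigenvector (7, -3).
P = [[-2, 7], [1, -3]], D = diag(2, 6), P⁻¹ = [[3, 7], [1, 2]].
B⁴ = P·diag(16, 1296)·P⁻¹ = [[8976, 17920], [-3840, -7664]].
The requested entry is -7664.

-7664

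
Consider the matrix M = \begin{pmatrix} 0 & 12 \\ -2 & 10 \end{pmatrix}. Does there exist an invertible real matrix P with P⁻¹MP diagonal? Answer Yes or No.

Characteristic polynomial: p(s) = s^2 - 10s + 24 = (s - 6)(s - 4).
All 2 eigenvalues are distinct, so M is diagonalizable.

Yes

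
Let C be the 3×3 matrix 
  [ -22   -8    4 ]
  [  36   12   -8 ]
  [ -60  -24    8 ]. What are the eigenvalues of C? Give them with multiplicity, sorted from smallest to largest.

-4, 0, 2

Characteristic polynomial: p(t) = t^3 + 2t^2 - 8t = t(t - 2)(t + 4).
Roots (with multiplicity): -4, 0, 2.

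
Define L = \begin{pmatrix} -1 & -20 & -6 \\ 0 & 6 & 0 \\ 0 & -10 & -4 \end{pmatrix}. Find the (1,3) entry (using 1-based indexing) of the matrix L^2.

30

Characteristic polynomial: μ^3 - μ^2 - 26μ - 24 = (μ - 6)(μ + 1)(μ + 4), so the eigenvalues are -4, -1, 6.
μ=-4: eigenvector (2, 0, 1).
μ=-1: eigenvector (1, 0, 0).
μ=6: eigenvector (2, -1, 1).
P = [[2, 1, 2], [0, 0, -1], [1, 0, 1]], D = diag(-4, -1, 6), P⁻¹ = [[0, 1, 1], [1, 0, -2], [0, -1, 0]].
L² = P·diag(16, 1, 36)·P⁻¹ = [[1, -40, 30], [0, 36, 0], [0, -20, 16]].
The requested entry is 30.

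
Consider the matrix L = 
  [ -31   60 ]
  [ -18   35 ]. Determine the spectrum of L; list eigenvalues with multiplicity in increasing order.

Characteristic polynomial: p(μ) = μ^2 - 4μ - 5 = (μ - 5)(μ + 1).
Roots (with multiplicity): -1, 5.

-1, 5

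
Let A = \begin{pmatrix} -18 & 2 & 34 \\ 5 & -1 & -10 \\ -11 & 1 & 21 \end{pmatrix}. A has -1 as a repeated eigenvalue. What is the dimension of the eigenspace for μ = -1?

A + 1I = [[-17, 2, 34], [5, 0, -10], [-11, 1, 22]].
This matrix has rank 2, so its null space has dimension 3 − 2 = 1.

1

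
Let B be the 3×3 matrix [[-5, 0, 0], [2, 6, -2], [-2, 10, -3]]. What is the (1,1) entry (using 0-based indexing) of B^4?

Characteristic polynomial: μ^3 + 2μ^2 - 13μ + 10 = (μ - 2)(μ - 1)(μ + 5), so the eigenvalues are -5, 1, 2.
μ=-5: eigenvector (1, 0, 1).
μ=2: eigenvector (0, 1, 2).
μ=1: eigenvector (0, 2, 5).
P = [[1, 0, 0], [0, 1, 2], [1, 2, 5]], D = diag(-5, 2, 1), P⁻¹ = [[1, 0, 0], [2, 5, -2], [-1, -2, 1]].
B⁴ = P·diag(625, 16, 1)·P⁻¹ = [[625, 0, 0], [30, 76, -30], [684, 150, -59]].
The requested entry is 76.

76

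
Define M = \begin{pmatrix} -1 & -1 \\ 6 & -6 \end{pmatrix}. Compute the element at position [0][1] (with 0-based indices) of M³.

Characteristic polynomial: r^2 + 7r + 12 = (r + 3)(r + 4), so the eigenvalues are -4, -3.
r=-4: eigenvector (1, 3).
r=-3: eigenvector (1, 2).
P = [[1, 1], [3, 2]], D = diag(-4, -3), P⁻¹ = [[-2, 1], [3, -1]].
M³ = P·diag(-64, -27)·P⁻¹ = [[47, -37], [222, -138]].
The requested entry is -37.

-37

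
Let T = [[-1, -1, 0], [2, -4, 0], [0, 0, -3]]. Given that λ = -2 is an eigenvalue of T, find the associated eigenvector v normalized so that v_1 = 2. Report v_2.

2

T + 2I = [[1, -1, 0], [2, -2, 0], [0, 0, -1]].
Solving (T + 2I)v = 0 gives the eigenspace spanned by (2, 2, 0).
With v_1 = 2, v = (2, 2, 0), so v_2 = 2.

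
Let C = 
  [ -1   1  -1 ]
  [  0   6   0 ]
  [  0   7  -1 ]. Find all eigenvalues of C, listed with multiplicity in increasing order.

-1, -1, 6

Characteristic polynomial: p(r) = r^3 - 4r^2 - 11r - 6 = (r - 6)(r + 1)^2.
Roots (with multiplicity): -1, -1, 6.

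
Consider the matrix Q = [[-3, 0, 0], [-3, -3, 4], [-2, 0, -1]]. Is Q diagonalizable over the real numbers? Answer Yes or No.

No

Characteristic polynomial: p(λ) = λ^3 + 7λ^2 + 15λ + 9 = (λ + 1)(λ + 3)^2.
λ = -3 has algebraic multiplicity 2; rank(Q + 3I) = 2, so geometric multiplicity = 1.
Geometric multiplicity < algebraic multiplicity, so Q is not diagonalizable.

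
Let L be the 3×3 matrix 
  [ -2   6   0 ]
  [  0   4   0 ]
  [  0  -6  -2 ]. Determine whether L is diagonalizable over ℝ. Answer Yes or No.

Characteristic polynomial: p(s) = s^3 - 12s - 16 = (s - 4)(s + 2)^2.
s = -2 has algebraic multiplicity 2; rank(L + 2I) = 1, so geometric multiplicity = 2.
Every eigenvalue has geometric = algebraic multiplicity, so L is diagonalizable.

Yes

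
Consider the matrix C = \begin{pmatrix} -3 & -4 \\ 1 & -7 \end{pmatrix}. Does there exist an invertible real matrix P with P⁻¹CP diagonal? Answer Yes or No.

Characteristic polynomial: p(s) = s^2 + 10s + 25 = (s + 5)^2.
s = -5 has algebraic multiplicity 2; rank(C + 5I) = 1, so geometric multiplicity = 1.
Geometric multiplicity < algebraic multiplicity, so C is not diagonalizable.

No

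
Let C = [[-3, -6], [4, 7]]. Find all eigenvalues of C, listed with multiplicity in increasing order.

1, 3

Characteristic polynomial: p(μ) = μ^2 - 4μ + 3 = (μ - 3)(μ - 1).
Roots (with multiplicity): 1, 3.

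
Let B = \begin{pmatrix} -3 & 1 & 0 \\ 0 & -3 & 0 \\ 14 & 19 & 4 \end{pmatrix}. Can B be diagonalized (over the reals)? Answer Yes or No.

No

Characteristic polynomial: p(r) = r^3 + 2r^2 - 15r - 36 = (r - 4)(r + 3)^2.
r = -3 has algebraic multiplicity 2; rank(B + 3I) = 2, so geometric multiplicity = 1.
Geometric multiplicity < algebraic multiplicity, so B is not diagonalizable.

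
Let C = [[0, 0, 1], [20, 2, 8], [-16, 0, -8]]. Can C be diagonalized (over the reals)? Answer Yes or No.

No

Characteristic polynomial: p(r) = r^3 + 6r^2 - 32 = (r - 2)(r + 4)^2.
r = -4 has algebraic multiplicity 2; rank(C + 4I) = 2, so geometric multiplicity = 1.
Geometric multiplicity < algebraic multiplicity, so C is not diagonalizable.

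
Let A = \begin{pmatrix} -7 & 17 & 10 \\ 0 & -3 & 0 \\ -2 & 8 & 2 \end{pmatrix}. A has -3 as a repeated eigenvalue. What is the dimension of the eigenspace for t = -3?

1

A + 3I = [[-4, 17, 10], [0, 0, 0], [-2, 8, 5]].
This matrix has rank 2, so its null space has dimension 3 − 2 = 1.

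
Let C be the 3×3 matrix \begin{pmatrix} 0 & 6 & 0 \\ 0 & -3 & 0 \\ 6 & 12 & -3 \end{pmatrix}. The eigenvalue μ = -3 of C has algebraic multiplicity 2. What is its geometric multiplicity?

C + 3I = [[3, 6, 0], [0, 0, 0], [6, 12, 0]].
This matrix has rank 1, so its null space has dimension 3 − 1 = 2.

2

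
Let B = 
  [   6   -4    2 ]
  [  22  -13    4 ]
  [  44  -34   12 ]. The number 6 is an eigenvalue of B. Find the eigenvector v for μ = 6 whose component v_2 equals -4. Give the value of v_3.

-8

B − 6I = [[0, -4, 2], [22, -19, 4], [44, -34, 6]].
Solving (B − 6I)v = 0 gives the eigenspace spanned by (-2, -4, -8).
With v_2 = -4, v = (-2, -4, -8), so v_3 = -8.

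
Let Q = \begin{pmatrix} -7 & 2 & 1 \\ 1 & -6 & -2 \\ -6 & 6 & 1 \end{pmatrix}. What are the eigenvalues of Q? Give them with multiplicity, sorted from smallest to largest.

-5, -5, -2

Characteristic polynomial: p(t) = t^3 + 12t^2 + 45t + 50 = (t + 2)(t + 5)^2.
Roots (with multiplicity): -5, -5, -2.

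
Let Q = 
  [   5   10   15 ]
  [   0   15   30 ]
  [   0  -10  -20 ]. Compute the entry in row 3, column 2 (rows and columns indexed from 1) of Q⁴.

Characteristic polynomial: s^3 - 25s = s(s - 5)(s + 5), so the eigenvalues are -5, 0, 5.
s=0: eigenvector (1, -2, 1).
s=-5: eigenvector (0, -3, 2).
s=5: eigenvector (1, 0, 0).
P = [[1, 0, 1], [-2, -3, 0], [1, 2, 0]], D = diag(0, -5, 5), P⁻¹ = [[0, -2, -3], [0, 1, 2], [1, 2, 3]].
Q⁴ = P·diag(0, 625, 625)·P⁻¹ = [[625, 1250, 1875], [0, -1875, -3750], [0, 1250, 2500]].
The requested entry is 1250.

1250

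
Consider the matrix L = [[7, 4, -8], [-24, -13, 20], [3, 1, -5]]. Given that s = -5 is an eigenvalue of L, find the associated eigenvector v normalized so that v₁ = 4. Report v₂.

L + 5I = [[12, 4, -8], [-24, -8, 20], [3, 1, 0]].
Solving (L + 5I)v = 0 gives the eigenspace spanned by (4, -12, 0).
With v₁ = 4, v = (4, -12, 0), so v₂ = -12.

-12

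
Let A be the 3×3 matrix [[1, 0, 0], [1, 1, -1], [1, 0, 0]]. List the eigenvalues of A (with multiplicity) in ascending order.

0, 1, 1

Characteristic polynomial: p(t) = t^3 - 2t^2 + t = t(t - 1)^2.
Roots (with multiplicity): 0, 1, 1.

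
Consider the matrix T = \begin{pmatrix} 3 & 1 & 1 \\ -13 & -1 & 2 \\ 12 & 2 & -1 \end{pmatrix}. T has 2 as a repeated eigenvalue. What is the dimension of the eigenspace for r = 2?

T − 2I = [[1, 1, 1], [-13, -3, 2], [12, 2, -3]].
This matrix has rank 2, so its null space has dimension 3 − 2 = 1.

1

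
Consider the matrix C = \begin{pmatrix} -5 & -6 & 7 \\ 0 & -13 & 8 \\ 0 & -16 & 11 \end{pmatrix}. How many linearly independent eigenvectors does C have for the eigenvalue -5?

1

C + 5I = [[0, -6, 7], [0, -8, 8], [0, -16, 16]].
This matrix has rank 2, so its null space has dimension 3 − 2 = 1.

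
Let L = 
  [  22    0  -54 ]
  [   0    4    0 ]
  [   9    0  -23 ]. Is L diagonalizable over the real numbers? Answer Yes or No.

Yes

Characteristic polynomial: p(μ) = μ^3 - 3μ^2 - 24μ + 80 = (μ - 4)^2(μ + 5).
μ = 4 has algebraic multiplicity 2; rank(L − 4I) = 1, so geometric multiplicity = 2.
Every eigenvalue has geometric = algebraic multiplicity, so L is diagonalizable.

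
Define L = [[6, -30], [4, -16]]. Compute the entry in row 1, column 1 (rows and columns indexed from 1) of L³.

696

Characteristic polynomial: μ^2 + 10μ + 24 = (μ + 4)(μ + 6), so the eigenvalues are -6, -4.
μ=-4: eigenvector (3, 1).
μ=-6: eigenvector (-5, -2).
P = [[3, -5], [1, -2]], D = diag(-4, -6), P⁻¹ = [[2, -5], [1, -3]].
L³ = P·diag(-64, -216)·P⁻¹ = [[696, -2280], [304, -976]].
The requested entry is 696.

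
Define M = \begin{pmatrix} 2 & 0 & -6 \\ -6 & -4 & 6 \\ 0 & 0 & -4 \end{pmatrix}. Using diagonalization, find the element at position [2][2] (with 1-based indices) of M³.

-64

Characteristic polynomial: λ^3 + 6λ^2 - 32 = (λ - 2)(λ + 4)^2, so the eigenvalues are -4, -4, 2.
λ=-4: eigenvector (0, 1, 0).
λ=2: eigenvector (1, -1, 0).
λ=-4: eigenvector (1, 0, 1).
P = [[0, 1, 1], [1, -1, 0], [0, 0, 1]], D = diag(-4, 2, -4), P⁻¹ = [[1, 1, -1], [1, 0, -1], [0, 0, 1]].
M³ = P·diag(-64, 8, -64)·P⁻¹ = [[8, 0, -72], [-72, -64, 72], [0, 0, -64]].
The requested entry is -64.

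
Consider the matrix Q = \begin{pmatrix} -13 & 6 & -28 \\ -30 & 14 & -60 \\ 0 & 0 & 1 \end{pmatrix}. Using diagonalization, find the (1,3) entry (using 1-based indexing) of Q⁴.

-120

Characteristic polynomial: r^3 - 2r^2 - r + 2 = (r - 2)(r - 1)(r + 1), so the eigenvalues are -1, 1, 2.
r=-1: eigenvector (1, 2, 0).
r=2: eigenvector (2, 5, 0).
r=1: eigenvector (-2, 0, 1).
P = [[1, 2, -2], [2, 5, 0], [0, 0, 1]], D = diag(-1, 2, 1), P⁻¹ = [[5, -2, 10], [-2, 1, -4], [0, 0, 1]].
Q⁴ = P·diag(1, 16, 1)·P⁻¹ = [[-59, 30, -120], [-150, 76, -300], [0, 0, 1]].
The requested entry is -120.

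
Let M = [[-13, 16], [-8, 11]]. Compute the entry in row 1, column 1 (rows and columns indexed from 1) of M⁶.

Characteristic polynomial: s^2 + 2s - 15 = (s - 3)(s + 5), so the eigenvalues are -5, 3.
s=3: eigenvector (1, 1).
s=-5: eigenvector (2, 1).
P = [[1, 2], [1, 1]], D = diag(3, -5), P⁻¹ = [[-1, 2], [1, -1]].
M⁶ = P·diag(729, 15625)·P⁻¹ = [[30521, -29792], [14896, -14167]].
The requested entry is 30521.

30521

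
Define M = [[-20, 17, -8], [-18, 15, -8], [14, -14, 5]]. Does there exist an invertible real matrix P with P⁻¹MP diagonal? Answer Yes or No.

Yes

Characteristic polynomial: p(t) = t^3 - 19t - 30 = (t - 5)(t + 2)(t + 3).
All 3 eigenvalues are distinct, so M is diagonalizable.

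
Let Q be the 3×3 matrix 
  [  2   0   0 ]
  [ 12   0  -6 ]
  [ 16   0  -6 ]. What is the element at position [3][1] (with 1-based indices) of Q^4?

Characteristic polynomial: t^3 + 4t^2 - 12t = t(t - 2)(t + 6), so the eigenvalues are -6, 0, 2.
t=2: eigenvector (1, 0, 2).
t=0: eigenvector (0, 1, 0).
t=-6: eigenvector (0, 1, 1).
P = [[1, 0, 0], [0, 1, 1], [2, 0, 1]], D = diag(2, 0, -6), P⁻¹ = [[1, 0, 0], [2, 1, -1], [-2, 0, 1]].
Q⁴ = P·diag(16, 0, 1296)·P⁻¹ = [[16, 0, 0], [-2592, 0, 1296], [-2560, 0, 1296]].
The requested entry is -2560.

-2560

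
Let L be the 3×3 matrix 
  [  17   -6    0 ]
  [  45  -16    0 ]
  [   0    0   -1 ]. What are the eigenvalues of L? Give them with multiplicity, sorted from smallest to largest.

Characteristic polynomial: p(λ) = λ^3 - 3λ - 2 = (λ - 2)(λ + 1)^2.
Roots (with multiplicity): -1, -1, 2.

-1, -1, 2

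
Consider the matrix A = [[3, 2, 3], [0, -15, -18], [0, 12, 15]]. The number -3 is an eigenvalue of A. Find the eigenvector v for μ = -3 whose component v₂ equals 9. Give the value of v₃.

A + 3I = [[6, 2, 3], [0, -12, -18], [0, 12, 18]].
Solving (A + 3I)v = 0 gives the eigenspace spanned by (0, 9, -6).
With v₂ = 9, v = (0, 9, -6), so v₃ = -6.

-6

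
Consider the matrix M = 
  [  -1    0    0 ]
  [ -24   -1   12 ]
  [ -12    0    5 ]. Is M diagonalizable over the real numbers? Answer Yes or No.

Characteristic polynomial: p(s) = s^3 - 3s^2 - 9s - 5 = (s - 5)(s + 1)^2.
s = -1 has algebraic multiplicity 2; rank(M + 1I) = 1, so geometric multiplicity = 2.
Every eigenvalue has geometric = algebraic multiplicity, so M is diagonalizable.

Yes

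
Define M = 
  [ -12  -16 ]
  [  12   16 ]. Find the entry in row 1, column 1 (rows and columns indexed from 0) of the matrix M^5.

4096

Characteristic polynomial: λ^2 - 4λ = λ(λ - 4), so the eigenvalues are 0, 4.
λ=0: eigenvector (4, -3).
λ=4: eigenvector (-1, 1).
P = [[4, -1], [-3, 1]], D = diag(0, 4), P⁻¹ = [[1, 1], [3, 4]].
M⁵ = P·diag(0, 1024)·P⁻¹ = [[-3072, -4096], [3072, 4096]].
The requested entry is 4096.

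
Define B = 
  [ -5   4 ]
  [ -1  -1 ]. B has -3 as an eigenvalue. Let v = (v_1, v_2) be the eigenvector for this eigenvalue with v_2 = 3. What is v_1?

B + 3I = [[-2, 4], [-1, 2]].
Solving (B + 3I)v = 0 gives the eigenspace spanned by (6, 3).
With v_2 = 3, v = (6, 3), so v_1 = 6.

6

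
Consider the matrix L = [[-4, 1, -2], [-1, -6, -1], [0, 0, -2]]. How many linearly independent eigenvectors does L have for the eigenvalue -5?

L + 5I = [[1, 1, -2], [-1, -1, -1], [0, 0, 3]].
This matrix has rank 2, so its null space has dimension 3 − 2 = 1.

1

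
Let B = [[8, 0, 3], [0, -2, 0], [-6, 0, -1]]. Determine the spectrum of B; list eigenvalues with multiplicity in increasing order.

Characteristic polynomial: p(r) = r^3 - 5r^2 - 4r + 20 = (r - 5)(r - 2)(r + 2).
Roots (with multiplicity): -2, 2, 5.

-2, 2, 5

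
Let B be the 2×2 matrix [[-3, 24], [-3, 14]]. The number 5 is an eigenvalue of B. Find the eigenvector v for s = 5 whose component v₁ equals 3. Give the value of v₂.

B − 5I = [[-8, 24], [-3, 9]].
Solving (B − 5I)v = 0 gives the eigenspace spanned by (3, 1).
With v₁ = 3, v = (3, 1), so v₂ = 1.

1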